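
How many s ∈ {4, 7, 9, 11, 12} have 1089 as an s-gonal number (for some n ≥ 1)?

2

s = 4: P(4, 33) = 1089. ✓
s = 7: P(7, 21) = 1071 and P(7, 22) = 1177; 1089 is not s-gonal.
s = 9: P(9, 18) = 1089. ✓
s = 11: P(11, 15) = 960 and P(11, 16) = 1096; 1089 is not s-gonal.
s = 12: P(12, 15) = 1065 and P(12, 16) = 1216; 1089 is not s-gonal.
Hits: s ∈ {4, 9} → 2.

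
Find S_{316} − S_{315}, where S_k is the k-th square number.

n² − (n−1)² = 2n − 1, so 316² − 315² = 2·316 − 1 = 631.

631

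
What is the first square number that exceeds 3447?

3481

Solve n² > 3447 for integer n.
The largest n with value ≤ 3447 is 58 (since 3364 ≤ 3447 < 3481), so the first above is n = 59, value 3481.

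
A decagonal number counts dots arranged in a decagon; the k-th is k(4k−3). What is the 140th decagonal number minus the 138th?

2218

140·(4·140 − 3) = 77980 and 138·(4·138 − 3) = 75762.
Difference: 77980 − 75762 = 2218.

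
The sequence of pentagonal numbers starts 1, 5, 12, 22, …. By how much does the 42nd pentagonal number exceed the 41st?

Consecutive pentagonal numbers differ by 3n − 2: here 3·42 − 2 = 124.

124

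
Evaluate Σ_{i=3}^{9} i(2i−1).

Σ i(2i−1) = 2Σi² − Σi over i = 3..9.
Σi = 45 − 3 = 42 and Σi² = 285 − 5 = 280.
2·280 − 1·42 = 518.

518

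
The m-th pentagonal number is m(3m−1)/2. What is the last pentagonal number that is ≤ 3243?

3151

Solve n(3n−1)/2 ≤ 3243 for integer n.
n = 46 gives 3151 ≤ 3243, while n = 47 gives 3290 > 3243; so the answer is 3151.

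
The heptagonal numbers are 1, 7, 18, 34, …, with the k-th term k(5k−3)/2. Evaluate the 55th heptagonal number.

7480

55·(5·55 − 3)/2 = 55·272/2 = 55·136 = 7480.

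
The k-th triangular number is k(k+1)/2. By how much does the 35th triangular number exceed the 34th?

35

Consecutive triangular numbers differ by n: T_{35} − T_{34} = 35.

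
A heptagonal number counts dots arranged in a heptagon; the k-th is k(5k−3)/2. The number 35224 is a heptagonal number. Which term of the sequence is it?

Set n(5n−3)/2 = 35224, giving 5n² − 3n − 70448 = 0.
So n = (3 + 1187) / 10 = 1190/10 = 119.
Check: 119·(5·119 − 3)/2 = 35224. ✓

119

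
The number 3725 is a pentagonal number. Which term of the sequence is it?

50

Set n(3n−1)/2 = 3725, giving 3n² − n − 7450 = 0.
The discriminant is 1 + 24·3725 = 89401, and √89401 = 299.
So n = (1 + 299) / 6 = 300/6 = 50.
Check: 50·(3·50 − 1)/2 = 3725. ✓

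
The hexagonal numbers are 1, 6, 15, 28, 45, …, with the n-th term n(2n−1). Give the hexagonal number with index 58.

The 58th hexagonal number is n(2n−1) with n = 58.
58·(2·58 − 1) = 58·115 = 6670.

6670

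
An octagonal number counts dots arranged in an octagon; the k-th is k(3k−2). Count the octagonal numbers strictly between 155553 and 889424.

316

The n-th octagonal number is n(3n−2).
Smallest index with value > 155553: n = 229 (giving 156865).
Largest index with value < 889424: n = 544 (giving 886720).
Indices 229 through 544: 316 terms.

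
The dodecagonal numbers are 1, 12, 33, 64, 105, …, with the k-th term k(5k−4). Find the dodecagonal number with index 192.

183552

The 192nd dodecagonal number is n(5n−4) with n = 192.
192·(5·192 − 4) = 192·956 = 183552.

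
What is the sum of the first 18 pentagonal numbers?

3078

Σ i(3i−1)/2 = (3Σi² − Σi) / 2 over i = 1..18.
Σi = 171 and Σi² = 2109.
(3·2109 − 1·171) / 2 = 6156/2 = 3078.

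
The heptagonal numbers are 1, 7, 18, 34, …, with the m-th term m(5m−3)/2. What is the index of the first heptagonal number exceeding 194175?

279

Solve n(5n−3)/2 > 194175 for integer n.
The largest n with value ≤ 194175 is 278 (since 192793 ≤ 194175 < 194184), so the first above is n = 279, value 194184.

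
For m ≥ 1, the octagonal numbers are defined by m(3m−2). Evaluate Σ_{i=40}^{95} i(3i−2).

801780

Σ i(3i−2) = 3Σi² − 2Σi over i = 40..95.
Σi = 4560 − 780 = 3780 and Σi² = 290320 − 20540 = 269780.
3·269780 − 2·3780 = 801780.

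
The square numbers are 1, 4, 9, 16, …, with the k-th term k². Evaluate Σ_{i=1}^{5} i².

55

Σ_{i=1}^{5} i² = 5·6·11/6 = 55.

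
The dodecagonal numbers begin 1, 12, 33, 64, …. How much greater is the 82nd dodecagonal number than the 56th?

17836

82·(5·82 − 4) = 33292 and 56·(5·56 − 4) = 15456.
Difference: 33292 − 15456 = 17836.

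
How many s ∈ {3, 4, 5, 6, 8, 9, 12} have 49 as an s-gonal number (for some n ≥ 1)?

1

s = 3: P(3, 9) = 45 and P(3, 10) = 55; 49 is not s-gonal.
s = 4: P(4, 7) = 49. ✓
s = 5: P(5, 5) = 35 and P(5, 6) = 51; 49 is not s-gonal.
s = 6: P(6, 5) = 45 and P(6, 6) = 66; 49 is not s-gonal.
s = 8: P(8, 4) = 40 and P(8, 5) = 65; 49 is not s-gonal.
s = 9: P(9, 4) = 46 and P(9, 5) = 75; 49 is not s-gonal.
s = 12: P(12, 3) = 33 and P(12, 4) = 64; 49 is not s-gonal.
Hits: s ∈ {4} → 1.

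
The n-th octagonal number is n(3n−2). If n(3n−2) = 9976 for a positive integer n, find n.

Set n(3n−2) = 9976, giving 3n² − 2n − 9976 = 0.
The discriminant is 4 + 12·9976 = 119716, and √119716 = 346.
So n = (2 + 346) / 6 = 348/6 = 58.

58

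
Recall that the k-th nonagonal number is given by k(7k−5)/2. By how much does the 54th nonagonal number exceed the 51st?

1095

54·(7·54 − 5)/2 = 10071 and 51·(7·51 − 5)/2 = 8976.
Difference: 10071 − 8976 = 1095.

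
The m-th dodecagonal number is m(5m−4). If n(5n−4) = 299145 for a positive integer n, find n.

Set n(5n−4) = 299145, giving 5n² − 4n − 299145 = 0.
The discriminant is 16 + 20·299145 = 5982916, and √5982916 = 2446.
So n = (4 + 2446) / 10 = 2450/10 = 245.
Check: 245·(5·245 − 4) = 299145. ✓

245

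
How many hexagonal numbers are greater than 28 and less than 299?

The n-th hexagonal number is n(2n−1).
Smallest index with value > 28: n = 5 (giving 45).
Largest index with value < 299: n = 12 (giving 276).
Indices 5 through 12: 8 terms.

8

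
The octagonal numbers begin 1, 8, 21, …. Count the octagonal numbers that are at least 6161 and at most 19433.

35

The n-th octagonal number is n(3n−2).
Smallest index with value ≥ 6161: n = 46 (giving 6256).
Largest index with value ≤ 19433: n = 80 (giving 19040).
Indices 46 through 80: 35 terms.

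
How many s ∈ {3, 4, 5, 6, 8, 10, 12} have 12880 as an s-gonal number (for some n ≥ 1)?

s = 3: P(3, 160) = 12880. ✓
s = 4: P(4, 113) = 12769 and P(4, 114) = 12996; 12880 is not s-gonal.
s = 5: P(5, 92) = 12650 and P(5, 93) = 12927; 12880 is not s-gonal.
s = 6: P(6, 80) = 12720 and P(6, 81) = 13041; 12880 is not s-gonal.
s = 8: P(8, 65) = 12545 and P(8, 66) = 12936; 12880 is not s-gonal.
s = 10: P(10, 57) = 12825 and P(10, 58) = 13282; 12880 is not s-gonal.
s = 12: P(12, 51) = 12801 and P(12, 52) = 13312; 12880 is not s-gonal.
Hits: s ∈ {3} → 1.

1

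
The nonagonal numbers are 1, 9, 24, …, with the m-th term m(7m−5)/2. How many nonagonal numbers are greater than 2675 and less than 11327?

29

The n-th nonagonal number is n(7n−5)/2.
Smallest index with value > 2675: n = 29 (giving 2871).
Largest index with value < 11327: n = 57 (giving 11229).
Indices 29 through 57: 29 terms.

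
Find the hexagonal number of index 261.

135981

The 261st hexagonal number is n(2n−1) with n = 261.
261·(2·261 − 1) = 261·521 = 135981.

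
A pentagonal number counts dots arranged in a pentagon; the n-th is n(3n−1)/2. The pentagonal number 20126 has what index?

116

Set n(3n−1)/2 = 20126, giving 3n² − n − 40252 = 0.
So n = (1 + 695) / 6 = 696/6 = 116.
Check: 116·(3·116 − 1)/2 = 20126. ✓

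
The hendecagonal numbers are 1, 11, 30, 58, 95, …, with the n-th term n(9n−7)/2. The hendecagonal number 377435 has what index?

290

Set n(9n−7)/2 = 377435, giving 9n² − 7n − 754870 = 0.
So n = (7 + 5213) / 18 = 5220/18 = 290.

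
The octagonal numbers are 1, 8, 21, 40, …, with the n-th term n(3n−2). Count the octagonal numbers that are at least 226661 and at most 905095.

274

The n-th octagonal number is n(3n−2).
Smallest index with value ≥ 226661: n = 276 (giving 227976).
Largest index with value ≤ 905095: n = 549 (giving 903105).
Indices 276 through 549: 274 terms.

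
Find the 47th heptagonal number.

The 47th heptagonal number is n(5n−3)/2 with n = 47.
47·(5·47 − 3)/2 = 47·232/2 = 47·116 = 5452.

5452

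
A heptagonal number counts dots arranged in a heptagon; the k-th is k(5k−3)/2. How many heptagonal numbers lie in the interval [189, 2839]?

The n-th heptagonal number is n(5n−3)/2.
Smallest index with value ≥ 189: n = 9 (giving 189).
Largest index with value ≤ 2839: n = 34 (giving 2839).
Indices 9 through 34: 26 terms.

26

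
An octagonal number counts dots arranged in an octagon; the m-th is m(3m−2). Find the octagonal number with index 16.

736

The 16th octagonal number is n(3n−2) with n = 16.
16·(3·16 − 2) = 16·46 = 736.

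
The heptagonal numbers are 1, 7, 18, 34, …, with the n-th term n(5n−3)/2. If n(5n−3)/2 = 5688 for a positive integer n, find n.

Set n(5n−3)/2 = 5688, giving 5n² − 3n − 11376 = 0.
The discriminant is 9 + 40·5688 = 227529, and √227529 = 477.
So n = (3 + 477) / 10 = 480/10 = 48.
Check: 48·(5·48 − 3)/2 = 5688. ✓

48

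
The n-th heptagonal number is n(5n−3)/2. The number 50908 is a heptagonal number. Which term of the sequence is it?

143

Set n(5n−3)/2 = 50908, giving 5n² − 3n − 101816 = 0.
The discriminant is 9 + 40·50908 = 2036329, and √2036329 = 1427.
So n = (3 + 1427) / 10 = 1430/10 = 143.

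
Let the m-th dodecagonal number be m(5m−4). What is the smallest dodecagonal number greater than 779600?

Solve n(5n−4) > 779600 for integer n.
The largest n with value ≤ 779600 is 395 (since 778545 ≤ 779600 < 782496), so the first above is n = 396, value 782496.

782496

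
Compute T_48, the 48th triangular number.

The 48th triangular number is n(n+1)/2 with n = 48.
48·49/2 = 2352/2 = 1176.

1176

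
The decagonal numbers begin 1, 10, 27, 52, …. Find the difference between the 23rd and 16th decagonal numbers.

1071

23·(4·23 − 3) = 2047 and 16·(4·16 − 3) = 976.
Difference: 2047 − 976 = 1071.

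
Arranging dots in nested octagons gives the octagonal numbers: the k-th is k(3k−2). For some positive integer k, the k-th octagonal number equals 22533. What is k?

Set n(3n−2) = 22533, giving 3n² − 2n − 22533 = 0.
So n = (2 + 520) / 6 = 522/6 = 87.
Check: 87·(3·87 − 2) = 22533. ✓

87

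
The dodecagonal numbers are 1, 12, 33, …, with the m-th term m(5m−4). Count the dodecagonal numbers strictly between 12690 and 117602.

The n-th dodecagonal number is n(5n−4).
Smallest index with value > 12690: n = 51 (giving 12801).
Largest index with value < 117602: n = 153 (giving 116433).
Indices 51 through 153: 103 terms.

103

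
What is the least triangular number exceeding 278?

300

Solve n(n+1)/2 > 278 for integer n.
The largest n with value ≤ 278 is 23 (since 276 ≤ 278 < 300), so the first above is n = 24, value 300.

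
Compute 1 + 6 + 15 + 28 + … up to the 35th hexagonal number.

Σ i(2i−1) = 2Σi² − Σi over i = 1..35.
Σi = 630 and Σi² = 14910.
2·14910 − 1·630 = 29190.

29190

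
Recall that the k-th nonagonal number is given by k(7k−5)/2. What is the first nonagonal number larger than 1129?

1216

Solve n(7n−5)/2 > 1129 for integer n.
The largest n with value ≤ 1129 is 18 (since 1089 ≤ 1129 < 1216), so the first above is n = 19, value 1216.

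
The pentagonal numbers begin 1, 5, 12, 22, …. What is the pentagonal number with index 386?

223301

The 386th pentagonal number is n(3n−1)/2 with n = 386.
386·(3·386 − 1)/2 = 386·1157/2 = 223301.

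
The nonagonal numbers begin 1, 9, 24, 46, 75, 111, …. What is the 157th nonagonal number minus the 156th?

Consecutive nonagonal numbers differ by 7n − 6: here 7·157 − 6 = 1093.

1093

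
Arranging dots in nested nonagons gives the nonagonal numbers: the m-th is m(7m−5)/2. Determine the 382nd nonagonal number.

509779

The 382nd nonagonal number is n(7n−5)/2 with n = 382.
382·(7·382 − 5)/2 = 382·2669/2 = 509779.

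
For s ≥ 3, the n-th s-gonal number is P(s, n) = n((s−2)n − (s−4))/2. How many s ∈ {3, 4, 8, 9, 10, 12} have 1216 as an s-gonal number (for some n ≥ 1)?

s = 3: P(3, 48) = 1176 and P(3, 49) = 1225; 1216 is not s-gonal.
s = 4: P(4, 34) = 1156 and P(4, 35) = 1225; 1216 is not s-gonal.
s = 8: P(8, 20) = 1160 and P(8, 21) = 1281; 1216 is not s-gonal.
s = 9: P(9, 19) = 1216. ✓
s = 10: P(10, 17) = 1105 and P(10, 18) = 1242; 1216 is not s-gonal.
s = 12: P(12, 16) = 1216. ✓
Hits: s ∈ {9, 12} → 2.

2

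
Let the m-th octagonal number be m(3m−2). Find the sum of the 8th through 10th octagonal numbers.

Σ i(3i−2) = 3Σi² − 2Σi over i = 8..10.
Σi = 55 − 28 = 27 and Σi² = 385 − 140 = 245.
3·245 − 2·27 = 681.

681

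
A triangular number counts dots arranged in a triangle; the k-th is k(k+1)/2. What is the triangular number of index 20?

210

The 20th triangular number is n(n+1)/2 with n = 20.
20·21/2 = 420/2 = 210.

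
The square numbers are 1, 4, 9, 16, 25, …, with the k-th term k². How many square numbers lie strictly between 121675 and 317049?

The n-th square number is n².
Smallest index with value > 121675: n = 349 (giving 121801).
Largest index with value < 317049: n = 563 (giving 316969).
Indices 349 through 563: 215 terms.

215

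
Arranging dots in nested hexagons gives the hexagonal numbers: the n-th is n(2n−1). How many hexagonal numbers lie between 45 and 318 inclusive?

8

The n-th hexagonal number is n(2n−1).
Smallest index with value ≥ 45: n = 5 (giving 45).
Largest index with value ≤ 318: n = 12 (giving 276).
Indices 5 through 12: 8 terms.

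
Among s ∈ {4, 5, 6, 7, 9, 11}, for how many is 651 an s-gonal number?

s = 4: P(4, 25) = 625 and P(4, 26) = 676; 651 is not s-gonal.
s = 5: P(5, 21) = 651. ✓
s = 6: P(6, 18) = 630 and P(6, 19) = 703; 651 is not s-gonal.
s = 7: P(7, 16) = 616 and P(7, 17) = 697; 651 is not s-gonal.
s = 9: P(9, 14) = 651. ✓
s = 11: P(11, 12) = 606 and P(11, 13) = 715; 651 is not s-gonal.
Hits: s ∈ {5, 9} → 2.

2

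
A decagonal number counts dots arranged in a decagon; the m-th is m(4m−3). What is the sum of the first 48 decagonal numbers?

Σ i(4i−3) = 4Σi² − 3Σi over i = 1..48.
Σi = 1176 and Σi² = 38024.
4·38024 − 3·1176 = 148568.

148568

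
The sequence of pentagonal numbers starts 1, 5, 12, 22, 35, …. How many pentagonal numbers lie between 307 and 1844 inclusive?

The n-th pentagonal number is n(3n−1)/2.
Smallest index with value ≥ 307: n = 15 (giving 330).
Largest index with value ≤ 1844: n = 35 (giving 1820).
Indices 15 through 35: 21 terms.

21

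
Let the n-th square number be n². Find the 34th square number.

The 34th square number is n² with n = 34.
34² = 1156.

1156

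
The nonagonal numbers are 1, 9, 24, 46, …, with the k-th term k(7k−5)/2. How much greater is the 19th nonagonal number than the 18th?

127

Consecutive nonagonal numbers differ by 7n − 6: here 7·19 − 6 = 127.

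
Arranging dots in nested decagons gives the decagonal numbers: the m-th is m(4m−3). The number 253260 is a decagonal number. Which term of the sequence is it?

252

Set n(4n−3) = 253260, giving 4n² − 3n − 253260 = 0.
The discriminant is 9 + 16·253260 = 4052169, and √4052169 = 2013.
So n = (3 + 2013) / 8 = 2016/8 = 252.
Check: 252·(4·252 − 3) = 253260. ✓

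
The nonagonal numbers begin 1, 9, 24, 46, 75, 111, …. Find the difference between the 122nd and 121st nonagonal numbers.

848

Consecutive nonagonal numbers differ by 7n − 6: here 7·122 − 6 = 848.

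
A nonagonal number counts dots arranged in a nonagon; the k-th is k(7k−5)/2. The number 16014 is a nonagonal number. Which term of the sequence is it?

Set n(7n−5)/2 = 16014, giving 7n² − 5n − 32028 = 0.
The discriminant is 25 + 56·16014 = 896809, and √896809 = 947.
So n = (5 + 947) / 14 = 952/14 = 68.

68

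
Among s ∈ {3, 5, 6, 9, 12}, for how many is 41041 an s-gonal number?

s = 3: P(3, 286) = 41041. ✓
s = 5: P(5, 165) = 40755 and P(5, 166) = 41251; 41041 is not s-gonal.
s = 6: P(6, 143) = 40755 and P(6, 144) = 41328; 41041 is not s-gonal.
s = 9: P(9, 108) = 40554 and P(9, 109) = 41311; 41041 is not s-gonal.
s = 12: P(12, 91) = 41041. ✓
Hits: s ∈ {3, 12} → 2.

2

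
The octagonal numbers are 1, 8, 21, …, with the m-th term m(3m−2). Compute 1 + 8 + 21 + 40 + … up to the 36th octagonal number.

Σ i(3i−2) = 3Σi² − 2Σi over i = 1..36.
Σi = 666 and Σi² = 16206.
3·16206 − 2·666 = 47286.

47286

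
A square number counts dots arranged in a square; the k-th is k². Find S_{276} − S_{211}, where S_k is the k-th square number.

31655

276² = 76176 and 211² = 44521.
Difference: 76176 − 44521 = 31655.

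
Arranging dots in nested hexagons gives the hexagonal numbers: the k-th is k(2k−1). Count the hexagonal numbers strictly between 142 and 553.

8

The n-th hexagonal number is n(2n−1).
Smallest index with value > 142: n = 9 (giving 153).
Largest index with value < 553: n = 16 (giving 496).
Indices 9 through 16: 8 terms.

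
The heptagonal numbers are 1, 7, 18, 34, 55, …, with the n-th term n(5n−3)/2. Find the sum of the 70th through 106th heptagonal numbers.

Σ i(5i−3)/2 = (5Σi² − 3Σi) / 2 over i = 70..106.
Σi = 5671 − 2415 = 3256 and Σi² = 402641 − 111895 = 290746.
(5·290746 − 3·3256) / 2 = 1443962/2 = 721981.

721981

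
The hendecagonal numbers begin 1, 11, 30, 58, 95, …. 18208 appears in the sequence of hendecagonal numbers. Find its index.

Set n(9n−7)/2 = 18208, giving 9n² − 7n − 36416 = 0.
The discriminant is 49 + 72·18208 = 1311025, and √1311025 = 1145.
So n = (7 + 1145) / 18 = 1152/18 = 64.

64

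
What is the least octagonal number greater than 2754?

Solve n(3n−2) > 2754 for integer n.
The largest n with value ≤ 2754 is 30 (since 2640 ≤ 2754 < 2821), so the first above is n = 31, value 2821.

2821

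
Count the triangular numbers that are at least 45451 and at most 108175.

The n-th triangular number is n(n+1)/2.
Smallest index with value ≥ 45451: n = 301 (giving 45451).
Largest index with value ≤ 108175: n = 464 (giving 107880).
Indices 301 through 464: 164 terms.

164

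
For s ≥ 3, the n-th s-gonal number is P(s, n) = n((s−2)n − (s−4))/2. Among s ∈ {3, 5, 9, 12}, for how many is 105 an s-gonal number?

2

s = 3: P(3, 14) = 105. ✓
s = 5: P(5, 8) = 92 and P(5, 9) = 117; 105 is not s-gonal.
s = 9: P(9, 5) = 75 and P(9, 6) = 111; 105 is not s-gonal.
s = 12: P(12, 5) = 105. ✓
Hits: s ∈ {3, 12} → 2.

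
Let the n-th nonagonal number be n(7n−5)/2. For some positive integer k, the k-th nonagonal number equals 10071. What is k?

Set n(7n−5)/2 = 10071, giving 7n² − 5n − 20142 = 0.
So n = (5 + 751) / 14 = 756/14 = 54.

54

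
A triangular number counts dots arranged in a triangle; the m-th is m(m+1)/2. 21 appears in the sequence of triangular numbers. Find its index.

Set n(n+1)/2 = 21, giving n² + n − 42 = 0.
So n = (-1 + 13) / 2 = 12/2 = 6.

6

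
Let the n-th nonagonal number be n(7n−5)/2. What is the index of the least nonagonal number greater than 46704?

Solve n(7n−5)/2 > 46704 for integer n.
The largest n with value ≤ 46704 is 115 (since 46000 ≤ 46704 < 46806), so the first above is n = 116, value 46806.

116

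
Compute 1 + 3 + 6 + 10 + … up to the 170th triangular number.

Σ i(i+1)/2 = (Σi² + Σi) / 2 over i = 1..170.
Σi = 14535 and Σi² = 1652145.
(1·1652145 + 1·14535) / 2 = 1666680/2 = 833340.

833340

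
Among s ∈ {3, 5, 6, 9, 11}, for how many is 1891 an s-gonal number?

s = 3: P(3, 61) = 1891. ✓
s = 5: P(5, 35) = 1820 and P(5, 36) = 1926; 1891 is not s-gonal.
s = 6: P(6, 31) = 1891. ✓
s = 9: P(9, 23) = 1794 and P(9, 24) = 1956; 1891 is not s-gonal.
s = 11: P(11, 20) = 1730 and P(11, 21) = 1911; 1891 is not s-gonal.
Hits: s ∈ {3, 6} → 2.

2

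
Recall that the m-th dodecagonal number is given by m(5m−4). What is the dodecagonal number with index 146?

146·(5·146 − 4) = 146·726 = 105996.

105996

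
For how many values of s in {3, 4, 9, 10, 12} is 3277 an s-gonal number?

s = 3: P(3, 80) = 3240 and P(3, 81) = 3321; 3277 is not s-gonal.
s = 4: P(4, 57) = 3249 and P(4, 58) = 3364; 3277 is not s-gonal.
s = 9: P(9, 30) = 3075 and P(9, 31) = 3286; 3277 is not s-gonal.
s = 10: P(10, 29) = 3277. ✓
s = 12: P(12, 26) = 3276 and P(12, 27) = 3537; 3277 is not s-gonal.
Hits: s ∈ {10} → 1.

1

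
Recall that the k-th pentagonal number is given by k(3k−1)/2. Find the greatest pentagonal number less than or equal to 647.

Solve n(3n−1)/2 ≤ 647 for integer n.
n = 20 gives 590 ≤ 647, while n = 21 gives 651 > 647; so the answer is 590.

590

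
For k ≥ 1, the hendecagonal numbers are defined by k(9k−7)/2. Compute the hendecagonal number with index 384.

384·(9·384 − 7)/2 = 384·3449/2 = 662208.

662208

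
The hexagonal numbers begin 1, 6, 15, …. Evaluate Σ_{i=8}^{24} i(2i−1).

Σ i(2i−1) = 2Σi² − Σi over i = 8..24.
Σi = 300 − 28 = 272 and Σi² = 4900 − 140 = 4760.
2·4760 − 1·272 = 9248.

9248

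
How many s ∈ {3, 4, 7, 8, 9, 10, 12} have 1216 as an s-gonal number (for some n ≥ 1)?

s = 3: P(3, 48) = 1176 and P(3, 49) = 1225; 1216 is not s-gonal.
s = 4: P(4, 34) = 1156 and P(4, 35) = 1225; 1216 is not s-gonal.
s = 7: P(7, 22) = 1177 and P(7, 23) = 1288; 1216 is not s-gonal.
s = 8: P(8, 20) = 1160 and P(8, 21) = 1281; 1216 is not s-gonal.
s = 9: P(9, 19) = 1216. ✓
s = 10: P(10, 17) = 1105 and P(10, 18) = 1242; 1216 is not s-gonal.
s = 12: P(12, 16) = 1216. ✓
Hits: s ∈ {9, 12} → 2.

2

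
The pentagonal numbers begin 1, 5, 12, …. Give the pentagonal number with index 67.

The 67th pentagonal number is n(3n−1)/2 with n = 67.
67·(3·67 − 1)/2 = 67·200/2 = 67·100 = 6700.

6700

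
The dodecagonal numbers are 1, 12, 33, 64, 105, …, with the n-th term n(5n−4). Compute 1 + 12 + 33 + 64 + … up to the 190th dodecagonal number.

11449495

Σ i(5i−4) = 5Σi² − 4Σi over i = 1..190.
Σi = 18145 and Σi² = 2304415.
5·2304415 − 4·18145 = 11449495.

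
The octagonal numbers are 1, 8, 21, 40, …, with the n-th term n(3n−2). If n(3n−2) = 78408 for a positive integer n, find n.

Set n(3n−2) = 78408, giving 3n² − 2n − 78408 = 0.
The discriminant is 4 + 12·78408 = 940900, and √940900 = 970.
So n = (2 + 970) / 6 = 972/6 = 162.

162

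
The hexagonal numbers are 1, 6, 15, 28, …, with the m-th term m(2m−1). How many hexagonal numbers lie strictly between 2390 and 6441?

The n-th hexagonal number is n(2n−1).
Smallest index with value > 2390: n = 35 (giving 2415).
Largest index with value < 6441: n = 56 (giving 6216).
Indices 35 through 56: 22 terms.

22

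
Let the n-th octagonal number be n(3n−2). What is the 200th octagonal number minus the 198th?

200·(3·200 − 2) = 119600 and 198·(3·198 − 2) = 117216.
Difference: 119600 − 117216 = 2384.

2384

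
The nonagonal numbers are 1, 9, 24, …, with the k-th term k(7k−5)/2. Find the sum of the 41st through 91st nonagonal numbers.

Σ i(7i−5)/2 = (7Σi² − 5Σi) / 2 over i = 41..91.
Σi = 4186 − 820 = 3366 and Σi² = 255346 − 22140 = 233206.
(7·233206 − 5·3366) / 2 = 1615612/2 = 807806.

807806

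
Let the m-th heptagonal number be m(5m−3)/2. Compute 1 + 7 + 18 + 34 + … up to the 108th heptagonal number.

1055556

Σ i(5i−3)/2 = (5Σi² − 3Σi) / 2 over i = 1..108.
Σi = 5886 and Σi² = 425754.
(5·425754 − 3·5886) / 2 = 2111112/2 = 1055556.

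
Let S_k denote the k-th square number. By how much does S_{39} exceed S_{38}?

77

n² − (n−1)² = 2n − 1, so 39² − 38² = 2·39 − 1 = 77.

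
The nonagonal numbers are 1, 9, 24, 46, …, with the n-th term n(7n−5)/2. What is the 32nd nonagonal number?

3504

The 32nd nonagonal number is n(7n−5)/2 with n = 32.
32·(7·32 − 5)/2 = 32·219/2 = 3504.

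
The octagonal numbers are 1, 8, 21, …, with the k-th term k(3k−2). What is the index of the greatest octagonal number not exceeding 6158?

Solve n(3n−2) ≤ 6158 for integer n.
n = 45 gives 5985 ≤ 6158, while n = 46 gives 6256 > 6158; so the answer is index 45.

45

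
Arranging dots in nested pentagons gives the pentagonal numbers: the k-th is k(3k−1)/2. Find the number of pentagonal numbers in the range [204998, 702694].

315

The n-th pentagonal number is n(3n−1)/2.
Smallest index with value ≥ 204998: n = 370 (giving 205165).
Largest index with value ≤ 702694: n = 684 (giving 701442).
Indices 370 through 684: 315 terms.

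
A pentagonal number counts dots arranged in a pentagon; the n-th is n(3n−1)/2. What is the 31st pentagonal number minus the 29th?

31·(3·31 − 1)/2 = 1426 and 29·(3·29 − 1)/2 = 1247.
Difference: 1426 − 1247 = 179.

179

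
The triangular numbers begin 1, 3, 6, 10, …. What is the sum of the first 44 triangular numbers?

15180

Σ i(i+1)/2 = (Σi² + Σi) / 2 over i = 1..44.
Σi = 990 and Σi² = 29370.
(1·29370 + 1·990) / 2 = 30360/2 = 15180.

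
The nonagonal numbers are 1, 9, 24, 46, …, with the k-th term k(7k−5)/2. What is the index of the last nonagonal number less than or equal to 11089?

56

Solve n(7n−5)/2 ≤ 11089 for integer n.
n = 56 gives 10836 ≤ 11089, while n = 57 gives 11229 > 11089; so the answer is index 56.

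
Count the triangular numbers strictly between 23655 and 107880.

246

The n-th triangular number is n(n+1)/2.
Smallest index with value > 23655: n = 218 (giving 23871).
Largest index with value < 107880: n = 463 (giving 107416).
Indices 218 through 463: 246 terms.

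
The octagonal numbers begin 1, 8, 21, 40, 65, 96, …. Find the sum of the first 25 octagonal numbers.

Σ i(3i−2) = 3Σi² − 2Σi over i = 1..25.
Σi = 325 and Σi² = 5525.
3·5525 − 2·325 = 15925.

15925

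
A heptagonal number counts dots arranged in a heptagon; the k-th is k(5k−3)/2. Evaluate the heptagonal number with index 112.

31192

112·(5·112 − 3)/2 = 112·557/2 = 31192.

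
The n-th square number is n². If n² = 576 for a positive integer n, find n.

24

We need n² = 576, so n = √576 = 24.
Check: 24² = 576. ✓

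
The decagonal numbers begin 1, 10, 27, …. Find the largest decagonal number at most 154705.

154645

Solve n(4n−3) ≤ 154705 for integer n.
n = 197 gives 154645 ≤ 154705, while n = 198 gives 156222 > 154705; so the answer is 154645.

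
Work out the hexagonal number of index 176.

The 176th hexagonal number is n(2n−1) with n = 176.
176·(2·176 − 1) = 176·351 = 61776.

61776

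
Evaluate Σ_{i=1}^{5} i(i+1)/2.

Σ i(i+1)/2 = (Σi² + Σi) / 2 over i = 1..5.
Σi = 15 and Σi² = 55.
(1·55 + 1·15) / 2 = 70/2 = 35.

35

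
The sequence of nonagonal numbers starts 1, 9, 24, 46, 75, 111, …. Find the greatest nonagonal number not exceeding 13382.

Solve n(7n−5)/2 ≤ 13382 for integer n.
n = 62 gives 13299 ≤ 13382, while n = 63 gives 13734 > 13382; so the answer is 13299.

13299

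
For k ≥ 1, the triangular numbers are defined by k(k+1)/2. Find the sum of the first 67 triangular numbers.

52394

Σ i(i+1)/2 = (Σi² + Σi) / 2 over i = 1..67.
Σi = 2278 and Σi² = 102510.
(1·102510 + 1·2278) / 2 = 104788/2 = 52394.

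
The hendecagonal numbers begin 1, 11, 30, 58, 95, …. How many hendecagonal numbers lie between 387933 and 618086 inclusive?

The n-th hendecagonal number is n(9n−7)/2.
Smallest index with value ≥ 387933: n = 294 (giving 387933).
Largest index with value ≤ 618086: n = 371 (giving 618086).
Indices 294 through 371: 78 terms.

78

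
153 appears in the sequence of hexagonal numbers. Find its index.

9

Set n(2n−1) = 153, giving 2n² − n − 153 = 0.
The discriminant is 1 + 8·153 = 1225, and √1225 = 35.
So n = (1 + 35) / 4 = 36/4 = 9.
Check: 9·(2·9 − 1) = 153. ✓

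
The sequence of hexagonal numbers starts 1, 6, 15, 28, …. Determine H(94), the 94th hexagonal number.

17578

94·(2·94 − 1) = 94·187 = 17578.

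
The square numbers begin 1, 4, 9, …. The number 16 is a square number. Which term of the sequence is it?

4

We need n² = 16, so n = √16 = 4.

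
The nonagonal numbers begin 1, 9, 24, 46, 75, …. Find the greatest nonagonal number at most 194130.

Solve n(7n−5)/2 ≤ 194130 for integer n.
n = 235 gives 192700 ≤ 194130, while n = 236 gives 194346 > 194130; so the answer is 192700.

192700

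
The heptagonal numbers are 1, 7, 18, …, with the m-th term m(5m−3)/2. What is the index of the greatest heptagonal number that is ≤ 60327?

155

Solve n(5n−3)/2 ≤ 60327 for integer n.
n = 155 gives 59830 ≤ 60327, while n = 156 gives 60606 > 60327; so the answer is index 155.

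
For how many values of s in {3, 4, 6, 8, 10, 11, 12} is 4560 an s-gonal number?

2

s = 3: P(3, 95) = 4560. ✓
s = 4: P(4, 67) = 4489 and P(4, 68) = 4624; 4560 is not s-gonal.
s = 6: P(6, 48) = 4560. ✓
s = 8: P(8, 39) = 4485 and P(8, 40) = 4720; 4560 is not s-gonal.
s = 10: P(10, 34) = 4522 and P(10, 35) = 4795; 4560 is not s-gonal.
s = 11: P(11, 32) = 4496 and P(11, 33) = 4785; 4560 is not s-gonal.
s = 12: P(12, 30) = 4380 and P(12, 31) = 4681; 4560 is not s-gonal.
Hits: s ∈ {3, 6} → 2.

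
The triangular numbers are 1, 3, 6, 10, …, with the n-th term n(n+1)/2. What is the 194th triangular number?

The 194th triangular number is n(n+1)/2 with n = 194.
194·195/2 = 37830/2 = 18915.

18915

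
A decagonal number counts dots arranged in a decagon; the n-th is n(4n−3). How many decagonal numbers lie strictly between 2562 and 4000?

The n-th decagonal number is n(4n−3).
Smallest index with value > 2562: n = 26 (giving 2626).
Largest index with value < 4000: n = 31 (giving 3751).
Indices 26 through 31: 6 terms.

6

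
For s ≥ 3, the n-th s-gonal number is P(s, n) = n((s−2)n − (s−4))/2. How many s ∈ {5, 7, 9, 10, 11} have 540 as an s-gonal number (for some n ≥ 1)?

s = 5: P(5, 19) = 532 and P(5, 20) = 590; 540 is not s-gonal.
s = 7: P(7, 15) = 540. ✓
s = 9: P(9, 12) = 474 and P(9, 13) = 559; 540 is not s-gonal.
s = 10: P(10, 12) = 540. ✓
s = 11: P(11, 11) = 506 and P(11, 12) = 606; 540 is not s-gonal.
Hits: s ∈ {7, 10} → 2.

2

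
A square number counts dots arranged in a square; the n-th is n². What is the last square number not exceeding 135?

Solve n² ≤ 135 for integer n.
n = 11 gives 121 ≤ 135, while n = 12 gives 144 > 135; so the answer is 121.

121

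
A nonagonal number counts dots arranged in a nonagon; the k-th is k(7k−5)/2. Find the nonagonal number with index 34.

3961

The 34th nonagonal number is n(7n−5)/2 with n = 34.
34·(7·34 − 5)/2 = 34·233/2 = 3961.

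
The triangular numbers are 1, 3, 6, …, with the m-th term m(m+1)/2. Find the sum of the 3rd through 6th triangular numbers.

52

Σ i(i+1)/2 = (Σi² + Σi) / 2 over i = 3..6.
Σi = 21 − 3 = 18 and Σi² = 91 − 5 = 86.
(1·86 + 1·18) / 2 = 104/2 = 52.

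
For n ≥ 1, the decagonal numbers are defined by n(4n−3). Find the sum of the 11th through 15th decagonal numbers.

Σ i(4i−3) = 4Σi² − 3Σi over i = 11..15.
Σi = 120 − 55 = 65 and Σi² = 1240 − 385 = 855.
4·855 − 3·65 = 3225.

3225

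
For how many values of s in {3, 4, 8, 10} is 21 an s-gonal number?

s = 3: P(3, 6) = 21. ✓
s = 4: P(4, 4) = 16 and P(4, 5) = 25; 21 is not s-gonal.
s = 8: P(8, 3) = 21. ✓
s = 10: P(10, 2) = 10 and P(10, 3) = 27; 21 is not s-gonal.
Hits: s ∈ {3, 8} → 2.

2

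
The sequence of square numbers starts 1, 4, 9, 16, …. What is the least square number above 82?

Solve n² > 82 for integer n.
The largest n with value ≤ 82 is 9 (since 81 ≤ 82 < 100), so the first above is n = 10, value 100.

100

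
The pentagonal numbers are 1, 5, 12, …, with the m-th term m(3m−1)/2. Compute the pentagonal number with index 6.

6·(3·6 − 1)/2 = 6·17/2 = 51.

51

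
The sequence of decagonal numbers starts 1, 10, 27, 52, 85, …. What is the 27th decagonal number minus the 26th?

Consecutive decagonal numbers differ by 8n − 7: here 8·27 − 7 = 209.

209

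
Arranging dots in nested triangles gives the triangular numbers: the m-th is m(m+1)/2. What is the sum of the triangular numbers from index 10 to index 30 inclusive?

4795

Σ i(i+1)/2 = (Σi² + Σi) / 2 over i = 10..30.
Σi = 465 − 45 = 420 and Σi² = 9455 − 285 = 9170.
(1·9170 + 1·420) / 2 = 9590/2 = 4795.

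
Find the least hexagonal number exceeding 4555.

4560

Solve n(2n−1) > 4555 for integer n.
The largest n with value ≤ 4555 is 47 (since 4371 ≤ 4555 < 4560), so the first above is n = 48, value 4560.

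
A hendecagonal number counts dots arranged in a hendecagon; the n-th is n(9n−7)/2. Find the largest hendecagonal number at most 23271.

23076

Solve n(9n−7)/2 ≤ 23271 for integer n.
n = 72 gives 23076 ≤ 23271, while n = 73 gives 23725 > 23271; so the answer is 23076.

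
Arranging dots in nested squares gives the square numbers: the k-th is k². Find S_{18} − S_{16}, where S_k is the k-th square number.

18² = 324 and 16² = 256.
Difference: 324 − 256 = 68.

68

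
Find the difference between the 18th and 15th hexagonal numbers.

195

18·(2·18 − 1) = 630 and 15·(2·15 − 1) = 435.
Difference: 630 − 435 = 195.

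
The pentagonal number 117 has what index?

9

Set n(3n−1)/2 = 117, giving 3n² − n − 234 = 0.
The discriminant is 1 + 24·117 = 2809, and √2809 = 53.
So n = (1 + 53) / 6 = 54/6 = 9.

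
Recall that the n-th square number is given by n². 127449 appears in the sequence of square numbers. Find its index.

We need n² = 127449, so n = √127449 = 357.

357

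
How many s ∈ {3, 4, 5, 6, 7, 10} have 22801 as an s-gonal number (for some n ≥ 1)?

s = 3: P(3, 213) = 22791 and P(3, 214) = 23005; 22801 is not s-gonal.
s = 4: P(4, 151) = 22801. ✓
s = 5: P(5, 123) = 22632 and P(5, 124) = 23002; 22801 is not s-gonal.
s = 6: P(6, 107) = 22791 and P(6, 108) = 23220; 22801 is not s-gonal.
s = 7: P(7, 95) = 22420 and P(7, 96) = 22896; 22801 is not s-gonal.
s = 10: P(10, 75) = 22275 and P(10, 76) = 22876; 22801 is not s-gonal.
Hits: s ∈ {4} → 1.

1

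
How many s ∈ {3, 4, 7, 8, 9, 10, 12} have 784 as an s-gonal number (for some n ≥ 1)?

s = 3: P(3, 39) = 780 and P(3, 40) = 820; 784 is not s-gonal.
s = 4: P(4, 28) = 784. ✓
s = 7: P(7, 18) = 783 and P(7, 19) = 874; 784 is not s-gonal.
s = 8: P(8, 16) = 736 and P(8, 17) = 833; 784 is not s-gonal.
s = 9: P(9, 15) = 750 and P(9, 16) = 856; 784 is not s-gonal.
s = 10: P(10, 14) = 742 and P(10, 15) = 855; 784 is not s-gonal.
s = 12: P(12, 12) = 672 and P(12, 13) = 793; 784 is not s-gonal.
Hits: s ∈ {4} → 1.

1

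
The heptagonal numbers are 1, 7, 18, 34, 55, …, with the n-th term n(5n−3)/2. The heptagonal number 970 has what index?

Set n(5n−3)/2 = 970, giving 5n² − 3n − 1940 = 0.
The discriminant is 9 + 40·970 = 38809, and √38809 = 197.
So n = (3 + 197) / 10 = 200/10 = 20.
Check: 20·(5·20 − 3)/2 = 970. ✓

20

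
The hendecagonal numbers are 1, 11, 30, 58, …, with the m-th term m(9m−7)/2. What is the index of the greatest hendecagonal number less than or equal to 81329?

134

Solve n(9n−7)/2 ≤ 81329 for integer n.
n = 134 gives 80333 ≤ 81329, while n = 135 gives 81540 > 81329; so the answer is index 134.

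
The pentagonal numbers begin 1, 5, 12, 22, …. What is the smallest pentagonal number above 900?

Solve n(3n−1)/2 > 900 for integer n.
The largest n with value ≤ 900 is 24 (since 852 ≤ 900 < 925), so the first above is n = 25, value 925.

925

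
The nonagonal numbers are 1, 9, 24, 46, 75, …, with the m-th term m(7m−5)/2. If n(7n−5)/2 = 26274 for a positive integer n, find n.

87

Set n(7n−5)/2 = 26274, giving 7n² − 5n − 52548 = 0.
The discriminant is 25 + 56·26274 = 1471369, and √1471369 = 1213.
So n = (5 + 1213) / 14 = 1218/14 = 87.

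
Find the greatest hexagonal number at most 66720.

Solve n(2n−1) ≤ 66720 for integer n.
n = 182 gives 66066 ≤ 66720, while n = 183 gives 66795 > 66720; so the answer is 66066.

66066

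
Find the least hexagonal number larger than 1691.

1770

Solve n(2n−1) > 1691 for integer n.
The largest n with value ≤ 1691 is 29 (since 1653 ≤ 1691 < 1770), so the first above is n = 30, value 1770.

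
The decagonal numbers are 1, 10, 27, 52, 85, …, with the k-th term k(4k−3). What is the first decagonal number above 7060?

Solve n(4n−3) > 7060 for integer n.
The largest n with value ≤ 7060 is 42 (since 6930 ≤ 7060 < 7267), so the first above is n = 43, value 7267.

7267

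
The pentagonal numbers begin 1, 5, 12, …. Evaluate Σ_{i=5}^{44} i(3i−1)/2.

43520

Σ i(3i−1)/2 = (3Σi² − Σi) / 2 over i = 5..44.
Σi = 990 − 10 = 980 and Σi² = 29370 − 30 = 29340.
(3·29340 − 1·980) / 2 = 87040/2 = 43520.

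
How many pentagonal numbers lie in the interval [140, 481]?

The n-th pentagonal number is n(3n−1)/2.
Smallest index with value ≥ 140: n = 10 (giving 145).
Largest index with value ≤ 481: n = 18 (giving 477).
Indices 10 through 18: 9 terms.

9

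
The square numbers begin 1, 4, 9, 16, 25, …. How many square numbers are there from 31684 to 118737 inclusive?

The n-th square number is n².
Smallest index with value ≥ 31684: n = 178 (giving 31684).
Largest index with value ≤ 118737: n = 344 (giving 118336).
Indices 178 through 344: 167 terms.

167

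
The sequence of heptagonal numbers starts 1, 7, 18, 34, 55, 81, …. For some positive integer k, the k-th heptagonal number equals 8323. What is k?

58

Set n(5n−3)/2 = 8323, giving 5n² − 3n − 16646 = 0.
The discriminant is 9 + 40·8323 = 332929, and √332929 = 577.
So n = (3 + 577) / 10 = 580/10 = 58.
Check: 58·(5·58 − 3)/2 = 8323. ✓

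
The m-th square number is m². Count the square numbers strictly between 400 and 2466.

The n-th square number is n².
Smallest index with value > 400: n = 21 (giving 441).
Largest index with value < 2466: n = 49 (giving 2401).
Indices 21 through 49: 29 terms.

29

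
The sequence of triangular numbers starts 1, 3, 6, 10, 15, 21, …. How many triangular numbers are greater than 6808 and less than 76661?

275

The n-th triangular number is n(n+1)/2.
Smallest index with value > 6808: n = 117 (giving 6903).
Largest index with value < 76661: n = 391 (giving 76636).
Indices 117 through 391: 275 terms.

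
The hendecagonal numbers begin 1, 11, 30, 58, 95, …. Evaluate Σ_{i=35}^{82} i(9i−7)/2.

770832

Σ i(9i−7)/2 = (9Σi² − 7Σi) / 2 over i = 35..82.
Σi = 3403 − 595 = 2808 and Σi² = 187165 − 13685 = 173480.
(9·173480 − 7·2808) / 2 = 1541664/2 = 770832.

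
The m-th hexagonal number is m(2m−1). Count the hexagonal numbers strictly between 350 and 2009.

The n-th hexagonal number is n(2n−1).
Smallest index with value > 350: n = 14 (giving 378).
Largest index with value < 2009: n = 31 (giving 1891).
Indices 14 through 31: 18 terms.

18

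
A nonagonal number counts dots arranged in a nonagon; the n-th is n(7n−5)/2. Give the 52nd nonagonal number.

9334

The 52nd nonagonal number is n(7n−5)/2 with n = 52.
52·(7·52 − 5)/2 = 52·359/2 = 9334.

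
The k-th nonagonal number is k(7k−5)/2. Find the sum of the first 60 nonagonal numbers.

Σ i(7i−5)/2 = (7Σi² − 5Σi) / 2 over i = 1..60.
Σi = 1830 and Σi² = 73810.
(7·73810 − 5·1830) / 2 = 507520/2 = 253760.

253760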